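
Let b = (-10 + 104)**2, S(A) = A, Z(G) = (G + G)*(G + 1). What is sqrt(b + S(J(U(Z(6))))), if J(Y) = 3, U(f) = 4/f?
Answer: sqrt(8839) ≈ 94.016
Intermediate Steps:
Z(G) = 2*G*(1 + G) (Z(G) = (2*G)*(1 + G) = 2*G*(1 + G))
b = 8836 (b = 94**2 = 8836)
sqrt(b + S(J(U(Z(6))))) = sqrt(8836 + 3) = sqrt(8839)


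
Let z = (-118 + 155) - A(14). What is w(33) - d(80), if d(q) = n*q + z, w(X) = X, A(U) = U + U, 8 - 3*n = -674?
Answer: -54488/3 ≈ -18163.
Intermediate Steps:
n = 682/3 (n = 8/3 - ⅓*(-674) = 8/3 + 674/3 = 682/3 ≈ 227.33)
A(U) = 2*U
z = 9 (z = (-118 + 155) - 2*14 = 37 - 1*28 = 37 - 28 = 9)
d(q) = 9 + 682*q/3 (d(q) = 682*q/3 + 9 = 9 + 682*q/3)
w(33) - d(80) = 33 - (9 + (682/3)*80) = 33 - (9 + 54560/3) = 33 - 1*54587/3 = 33 - 54587/3 = -54488/3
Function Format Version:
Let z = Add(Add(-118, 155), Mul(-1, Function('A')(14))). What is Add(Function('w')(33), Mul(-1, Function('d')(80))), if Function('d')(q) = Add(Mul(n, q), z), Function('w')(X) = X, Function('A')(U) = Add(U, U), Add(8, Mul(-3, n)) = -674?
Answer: Rational(-54488, 3) ≈ -18163.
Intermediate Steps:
n = Rational(682, 3) (n = Add(Rational(8, 3), Mul(Rational(-1, 3), -674)) = Add(Rational(8, 3), Rational(674, 3)) = Rational(682, 3) ≈ 227.33)
Function('A')(U) = Mul(2, U)
z = 9 (z = Add(Add(-118, 155), Mul(-1, Mul(2, 14))) = Add(37, Mul(-1, 28)) = Add(37, -28) = 9)
Function('d')(q) = Add(9, Mul(Rational(682, 3), q)) (Function('d')(q) = Add(Mul(Rational(682, 3), q), 9) = Add(9, Mul(Rational(682, 3), q)))
Add(Function('w')(33), Mul(-1, Function('d')(80))) = Add(33, Mul(-1, Add(9, Mul(Rational(682, 3), 80)))) = Add(33, Mul(-1, Add(9, Rational(54560, 3)))) = Add(33, Mul(-1, Rational(54587, 3))) = Add(33, Rational(-54587, 3)) = Rational(-54488, 3)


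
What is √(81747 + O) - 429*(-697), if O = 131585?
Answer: 299013 + 2*√53333 ≈ 2.9948e+5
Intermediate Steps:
√(81747 + O) - 429*(-697) = √(81747 + 131585) - 429*(-697) = √213332 - 1*(-299013) = 2*√53333 + 299013 = 299013 + 2*√53333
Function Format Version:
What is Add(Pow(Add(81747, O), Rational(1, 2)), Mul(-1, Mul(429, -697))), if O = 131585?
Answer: Add(299013, Mul(2, Pow(53333, Rational(1, 2)))) ≈ 2.9948e+5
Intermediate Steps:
Add(Pow(Add(81747, O), Rational(1, 2)), Mul(-1, Mul(429, -697))) = Add(Pow(Add(81747, 131585), Rational(1, 2)), Mul(-1, Mul(429, -697))) = Add(Pow(213332, Rational(1, 2)), Mul(-1, -299013)) = Add(Mul(2, Pow(53333, Rational(1, 2))), 299013) = Add(299013, Mul(2, Pow(53333, Rational(1, 2))))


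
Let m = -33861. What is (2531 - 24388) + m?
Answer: -55718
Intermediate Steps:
(2531 - 24388) + m = (2531 - 24388) - 33861 = -21857 - 33861 = -55718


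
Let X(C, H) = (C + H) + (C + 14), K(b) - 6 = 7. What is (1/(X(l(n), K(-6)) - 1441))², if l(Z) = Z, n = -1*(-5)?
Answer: 1/1971216 ≈ 5.0730e-7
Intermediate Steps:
K(b) = 13 (K(b) = 6 + 7 = 13)
n = 5
X(C, H) = 14 + H + 2*C (X(C, H) = (C + H) + (14 + C) = 14 + H + 2*C)
(1/(X(l(n), K(-6)) - 1441))² = (1/((14 + 13 + 2*5) - 1441))² = (1/((14 + 13 + 10) - 1441))² = (1/(37 - 1441))² = (1/(-1404))² = (-1/1404)² = 1/1971216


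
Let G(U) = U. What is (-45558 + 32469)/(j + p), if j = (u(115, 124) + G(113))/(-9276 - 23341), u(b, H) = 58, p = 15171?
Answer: -142307971/164944112 ≈ -0.86276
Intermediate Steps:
j = -171/32617 (j = (58 + 113)/(-9276 - 23341) = 171/(-32617) = 171*(-1/32617) = -171/32617 ≈ -0.0052427)
(-45558 + 32469)/(j + p) = (-45558 + 32469)/(-171/32617 + 15171) = -13089/494832336/32617 = -13089*32617/494832336 = -142307971/164944112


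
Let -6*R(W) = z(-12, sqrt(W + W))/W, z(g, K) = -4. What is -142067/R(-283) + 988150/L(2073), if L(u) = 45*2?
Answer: 1085731577/18 ≈ 6.0318e+7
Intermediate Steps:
L(u) = 90
R(W) = 2/(3*W) (R(W) = -(-2)/(3*W) = 2/(3*W))
-142067/R(-283) + 988150/L(2073) = -142067/((2/3)/(-283)) + 988150/90 = -142067/((2/3)*(-1/283)) + 988150*(1/90) = -142067/(-2/849) + 98815/9 = -142067*(-849/2) + 98815/9 = 120614883/2 + 98815/9 = 1085731577/18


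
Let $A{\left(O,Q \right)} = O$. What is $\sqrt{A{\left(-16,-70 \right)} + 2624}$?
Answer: $4 \sqrt{163} \approx 51.069$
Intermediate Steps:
$\sqrt{A{\left(-16,-70 \right)} + 2624} = \sqrt{-16 + 2624} = \sqrt{2608} = 4 \sqrt{163}$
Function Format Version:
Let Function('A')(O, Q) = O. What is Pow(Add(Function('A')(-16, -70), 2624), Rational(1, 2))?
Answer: Mul(4, Pow(163, Rational(1, 2))) ≈ 51.069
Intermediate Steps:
Pow(Add(Function('A')(-16, -70), 2624), Rational(1, 2)) = Pow(Add(-16, 2624), Rational(1, 2)) = Pow(2608, Rational(1, 2)) = Mul(4, Pow(163, Rational(1, 2)))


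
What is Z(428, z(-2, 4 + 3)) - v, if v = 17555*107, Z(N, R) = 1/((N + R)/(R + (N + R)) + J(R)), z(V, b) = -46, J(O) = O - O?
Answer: -358771367/191 ≈ -1.8784e+6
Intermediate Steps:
J(O) = 0
Z(N, R) = (N + 2*R)/(N + R) (Z(N, R) = 1/((N + R)/(R + (N + R)) + 0) = 1/((N + R)/(N + 2*R) + 0) = 1/((N + R)/(N + 2*R)) = (N + 2*R)/(N + R))
v = 1878385
Z(428, z(-2, 4 + 3)) - v = (428 + 2*(-46))/(428 - 46) - 1*1878385 = (428 - 92)/382 - 1878385 = (1/382)*336 - 1878385 = 168/191 - 1878385 = -358771367/191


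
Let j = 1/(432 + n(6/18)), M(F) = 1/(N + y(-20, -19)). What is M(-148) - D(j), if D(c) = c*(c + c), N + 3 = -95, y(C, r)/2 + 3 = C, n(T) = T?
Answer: -1684801/242238096 ≈ -0.0069551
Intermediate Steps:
y(C, r) = -6 + 2*C
N = -98 (N = -3 - 95 = -98)
M(F) = -1/144 (M(F) = 1/(-98 + (-6 + 2*(-20))) = 1/(-98 + (-6 - 40)) = 1/(-98 - 46) = 1/(-144) = -1/144)
j = 3/1297 (j = 1/(432 + 6/18) = 1/(432 + 6*(1/18)) = 1/(432 + 1/3) = 1/(1297/3) = 3/1297 ≈ 0.0023130)
D(c) = 2*c**2 (D(c) = c*(2*c) = 2*c**2)
M(-148) - D(j) = -1/144 - 2*(3/1297)**2 = -1/144 - 2*9/1682209 = -1/144 - 1*18/1682209 = -1/144 - 18/1682209 = -1684801/242238096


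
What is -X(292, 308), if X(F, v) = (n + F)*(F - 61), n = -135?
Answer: -36267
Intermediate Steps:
X(F, v) = (-135 + F)*(-61 + F) (X(F, v) = (-135 + F)*(F - 61) = (-135 + F)*(-61 + F))
-X(292, 308) = -(8235 + 292² - 196*292) = -(8235 + 85264 - 57232) = -1*36267 = -36267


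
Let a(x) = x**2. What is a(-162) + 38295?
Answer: 64539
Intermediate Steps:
a(-162) + 38295 = (-162)**2 + 38295 = 26244 + 38295 = 64539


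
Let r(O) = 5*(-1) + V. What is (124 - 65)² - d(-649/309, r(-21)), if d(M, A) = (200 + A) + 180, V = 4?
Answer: 3102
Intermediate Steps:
r(O) = -1 (r(O) = 5*(-1) + 4 = -5 + 4 = -1)
d(M, A) = 380 + A
(124 - 65)² - d(-649/309, r(-21)) = (124 - 65)² - (380 - 1) = 59² - 1*379 = 3481 - 379 = 3102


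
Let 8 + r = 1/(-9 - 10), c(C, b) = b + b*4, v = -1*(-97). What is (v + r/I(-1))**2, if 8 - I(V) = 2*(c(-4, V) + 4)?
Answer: 334048729/36100 ≈ 9253.4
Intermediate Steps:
v = 97
c(C, b) = 5*b (c(C, b) = b + 4*b = 5*b)
r = -153/19 (r = -8 + 1/(-9 - 10) = -8 + 1/(-19) = -8 - 1/19 = -153/19 ≈ -8.0526)
I(V) = -10*V (I(V) = 8 - 2*(5*V + 4) = 8 - 2*(4 + 5*V) = 8 - (8 + 10*V) = 8 + (-8 - 10*V) = -10*V)
(v + r/I(-1))**2 = (97 - 153/(19*((-10*(-1)))))**2 = (97 - 153/19/10)**2 = (97 - 153/19*1/10)**2 = (97 - 153/190)**2 = (18277/190)**2 = 334048729/36100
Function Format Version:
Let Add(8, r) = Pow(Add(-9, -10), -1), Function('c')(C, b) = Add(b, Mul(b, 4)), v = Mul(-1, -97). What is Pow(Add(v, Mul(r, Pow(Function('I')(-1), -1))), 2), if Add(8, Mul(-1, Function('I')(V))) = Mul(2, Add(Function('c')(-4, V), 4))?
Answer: Rational(334048729, 36100) ≈ 9253.4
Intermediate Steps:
v = 97
Function('c')(C, b) = Mul(5, b) (Function('c')(C, b) = Add(b, Mul(4, b)) = Mul(5, b))
r = Rational(-153, 19) (r = Add(-8, Pow(Add(-9, -10), -1)) = Add(-8, Pow(-19, -1)) = Add(-8, Rational(-1, 19)) = Rational(-153, 19) ≈ -8.0526)
Function('I')(V) = Mul(-10, V) (Function('I')(V) = Add(8, Mul(-1, Mul(2, Add(Mul(5, V), 4)))) = Add(8, Mul(-1, Mul(2, Add(4, Mul(5, V))))) = Add(8, Mul(-1, Add(8, Mul(10, V)))) = Add(8, Add(-8, Mul(-10, V))) = Mul(-10, V))
Pow(Add(v, Mul(r, Pow(Function('I')(-1), -1))), 2) = Pow(Add(97, Mul(Rational(-153, 19), Pow(Mul(-10, -1), -1))), 2) = Pow(Add(97, Mul(Rational(-153, 19), Pow(10, -1))), 2) = Pow(Add(97, Mul(Rational(-153, 19), Rational(1, 10))), 2) = Pow(Add(97, Rational(-153, 190)), 2) = Pow(Rational(18277, 190), 2) = Rational(334048729, 36100)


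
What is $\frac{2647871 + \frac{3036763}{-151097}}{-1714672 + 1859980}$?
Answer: $\frac{546560557}{29993993} \approx 18.222$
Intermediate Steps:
$\frac{2647871 + \frac{3036763}{-151097}}{-1714672 + 1859980} = \frac{2647871 + 3036763 \left(- \frac{1}{151097}\right)}{145308} = \left(2647871 - \frac{49783}{2477}\right) \frac{1}{145308} = \frac{6558726684}{2477} \cdot \frac{1}{145308} = \frac{546560557}{29993993}$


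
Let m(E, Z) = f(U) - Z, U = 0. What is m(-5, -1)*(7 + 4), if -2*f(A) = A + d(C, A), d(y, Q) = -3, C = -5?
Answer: 55/2 ≈ 27.500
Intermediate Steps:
f(A) = 3/2 - A/2 (f(A) = -(A - 3)/2 = -(-3 + A)/2 = 3/2 - A/2)
m(E, Z) = 3/2 - Z (m(E, Z) = (3/2 - ½*0) - Z = (3/2 + 0) - Z = 3/2 - Z)
m(-5, -1)*(7 + 4) = (3/2 - 1*(-1))*(7 + 4) = (3/2 + 1)*11 = (5/2)*11 = 55/2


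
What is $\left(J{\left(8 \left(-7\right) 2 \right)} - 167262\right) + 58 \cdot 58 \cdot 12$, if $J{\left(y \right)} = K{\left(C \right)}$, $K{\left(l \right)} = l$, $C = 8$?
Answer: $-126886$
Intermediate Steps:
$J{\left(y \right)} = 8$
$\left(J{\left(8 \left(-7\right) 2 \right)} - 167262\right) + 58 \cdot 58 \cdot 12 = \left(8 - 167262\right) + 58 \cdot 58 \cdot 12 = -167254 + 3364 \cdot 12 = -167254 + 40368 = -126886$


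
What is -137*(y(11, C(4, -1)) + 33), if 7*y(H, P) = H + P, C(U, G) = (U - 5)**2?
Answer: -33291/7 ≈ -4755.9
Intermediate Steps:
C(U, G) = (-5 + U)**2
y(H, P) = H/7 + P/7 (y(H, P) = (H + P)/7 = H/7 + P/7)
-137*(y(11, C(4, -1)) + 33) = -137*(((1/7)*11 + (-5 + 4)**2/7) + 33) = -137*((11/7 + (1/7)*(-1)**2) + 33) = -137*((11/7 + (1/7)*1) + 33) = -137*((11/7 + 1/7) + 33) = -137*(12/7 + 33) = -137*243/7 = -33291/7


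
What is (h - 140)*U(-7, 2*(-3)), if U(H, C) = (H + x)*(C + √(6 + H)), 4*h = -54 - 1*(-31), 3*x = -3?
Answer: -6996 + 1166*I ≈ -6996.0 + 1166.0*I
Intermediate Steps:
x = -1 (x = (⅓)*(-3) = -1)
h = -23/4 (h = (-54 - 1*(-31))/4 = (-54 + 31)/4 = (¼)*(-23) = -23/4 ≈ -5.7500)
U(H, C) = (-1 + H)*(C + √(6 + H)) (U(H, C) = (H - 1)*(C + √(6 + H)) = (-1 + H)*(C + √(6 + H)))
(h - 140)*U(-7, 2*(-3)) = (-23/4 - 140)*(-2*(-3) - √(6 - 7) + (2*(-3))*(-7) - 7*√(6 - 7)) = -583*(-1*(-6) - √(-1) - 6*(-7) - 7*I)/4 = -583*(6 - I + 42 - 7*I)/4 = -583*(48 - 8*I)/4 = -6996 + 1166*I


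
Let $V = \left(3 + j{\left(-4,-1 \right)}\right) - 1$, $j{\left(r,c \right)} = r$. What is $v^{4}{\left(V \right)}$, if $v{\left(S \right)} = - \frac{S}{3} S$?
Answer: $\frac{256}{81} \approx 3.1605$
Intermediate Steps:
$V = -2$ ($V = \left(3 - 4\right) - 1 = -1 - 1 = -2$)
$v{\left(S \right)} = - \frac{S^{2}}{3}$ ($v{\left(S \right)} = - \frac{S}{3} S = - \frac{S^{2}}{3}$)
$v^{4}{\left(V \right)} = \left(- \frac{\left(-2\right)^{2}}{3}\right)^{4} = \left(\left(- \frac{1}{3}\right) 4\right)^{4} = \left(- \frac{4}{3}\right)^{4} = \frac{256}{81}$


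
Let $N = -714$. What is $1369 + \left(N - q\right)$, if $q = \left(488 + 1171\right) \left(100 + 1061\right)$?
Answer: $-1925444$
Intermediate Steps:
$q = 1926099$ ($q = 1659 \cdot 1161 = 1926099$)
$1369 + \left(N - q\right) = 1369 - 1926813 = -1925444$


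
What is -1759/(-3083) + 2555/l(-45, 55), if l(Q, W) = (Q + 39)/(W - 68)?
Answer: 102412399/18498 ≈ 5536.4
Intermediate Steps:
l(Q, W) = (39 + Q)/(-68 + W)
-1759/(-3083) + 2555/l(-45, 55) = -1759/(-3083) + 2555/(((39 - 45)/(-68 + 55))) = -1759*(-1/3083) + 2555/((-6/(-13))) = 1759/3083 + 2555/((-1/13*(-6))) = 1759/3083 + 2555/(6/13) = 1759/3083 + 2555*(13/6) = 1759/3083 + 33215/6 = 102412399/18498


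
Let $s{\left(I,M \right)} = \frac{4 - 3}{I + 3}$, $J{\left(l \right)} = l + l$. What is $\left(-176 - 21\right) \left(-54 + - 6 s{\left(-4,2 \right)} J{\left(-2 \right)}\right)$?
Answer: $15366$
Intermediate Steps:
$J{\left(l \right)} = 2 l$
$s{\left(I,M \right)} = \frac{1}{3 + I}$ ($s{\left(I,M \right)} = 1 \frac{1}{3 + I} = \frac{1}{3 + I}$)
$\left(-176 - 21\right) \left(-54 + - 6 s{\left(-4,2 \right)} J{\left(-2 \right)}\right) = \left(-176 - 21\right) \left(-54 + - \frac{6}{3 - 4} \cdot 2 \left(-2\right)\right) = - 197 \left(-54 + - \frac{6}{-1} \left(-4\right)\right) = - 197 \left(-54 + \left(-6\right) \left(-1\right) \left(-4\right)\right) = - 197 \left(-54 + 6 \left(-4\right)\right) = - 197 \left(-54 - 24\right) = \left(-197\right) \left(-78\right) = 15366$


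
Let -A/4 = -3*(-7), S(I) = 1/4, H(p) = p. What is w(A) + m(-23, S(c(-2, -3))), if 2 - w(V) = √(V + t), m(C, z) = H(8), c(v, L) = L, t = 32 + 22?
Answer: 10 - I*√30 ≈ 10.0 - 5.4772*I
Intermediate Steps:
t = 54
S(I) = ¼
m(C, z) = 8
A = -84 (A = -(-12)*(-7) = -4*21 = -84)
w(V) = 2 - √(54 + V) (w(V) = 2 - √(V + 54) = 2 - √(54 + V))
w(A) + m(-23, S(c(-2, -3))) = (2 - √(54 - 84)) + 8 = (2 - √(-30)) + 8 = (2 - I*√30) + 8 = 10 - I*√30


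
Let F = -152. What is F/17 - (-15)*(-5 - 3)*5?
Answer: -10352/17 ≈ -608.94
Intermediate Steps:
F/17 - (-15)*(-5 - 3)*5 = -152/17 - (-15)*(-5 - 3)*5 = (1/17)*(-152) - (-15)*(-8)*5 = -152/17 - 5*24*5 = -152/17 - 120*5 = -152/17 - 600 = -10352/17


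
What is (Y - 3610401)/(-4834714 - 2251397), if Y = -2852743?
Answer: 6463144/7086111 ≈ 0.91209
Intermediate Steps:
(Y - 3610401)/(-4834714 - 2251397) = (-2852743 - 3610401)/(-4834714 - 2251397) = -6463144/(-7086111) = -6463144*(-1/7086111) = 6463144/7086111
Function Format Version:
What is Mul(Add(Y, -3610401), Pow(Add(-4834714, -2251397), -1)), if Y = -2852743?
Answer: Rational(6463144, 7086111) ≈ 0.91209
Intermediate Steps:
Mul(Add(Y, -3610401), Pow(Add(-4834714, -2251397), -1)) = Mul(Add(-2852743, -3610401), Pow(Add(-4834714, -2251397), -1)) = Mul(-6463144, Pow(-7086111, -1)) = Mul(-6463144, Rational(-1, 7086111)) = Rational(6463144, 7086111)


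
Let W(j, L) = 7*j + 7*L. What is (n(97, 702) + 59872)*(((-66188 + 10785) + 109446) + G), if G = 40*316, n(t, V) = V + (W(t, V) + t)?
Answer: 4418682312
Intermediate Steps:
W(j, L) = 7*L + 7*j
n(t, V) = 8*V + 8*t (n(t, V) = V + ((7*V + 7*t) + t) = V + (7*V + 8*t) = 8*V + 8*t)
G = 12640
(n(97, 702) + 59872)*(((-66188 + 10785) + 109446) + G) = ((8*702 + 8*97) + 59872)*(((-66188 + 10785) + 109446) + 12640) = ((5616 + 776) + 59872)*((-55403 + 109446) + 12640) = (6392 + 59872)*(54043 + 12640) = 66264*66683 = 4418682312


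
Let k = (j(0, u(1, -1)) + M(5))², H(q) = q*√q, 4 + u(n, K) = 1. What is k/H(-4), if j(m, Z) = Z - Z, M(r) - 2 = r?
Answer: 49*I/8 ≈ 6.125*I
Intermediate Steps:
u(n, K) = -3 (u(n, K) = -4 + 1 = -3)
M(r) = 2 + r
j(m, Z) = 0
H(q) = q^(3/2)
k = 49 (k = (0 + (2 + 5))² = (0 + 7)² = 7² = 49)
k/H(-4) = 49/((-4)^(3/2)) = 49/((-8*I)) = 49*(I/8) = 49*I/8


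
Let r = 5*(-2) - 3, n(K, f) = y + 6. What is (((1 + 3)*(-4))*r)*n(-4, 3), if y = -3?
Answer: 624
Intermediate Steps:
n(K, f) = 3 (n(K, f) = -3 + 6 = 3)
r = -13 (r = -10 - 3 = -13)
(((1 + 3)*(-4))*r)*n(-4, 3) = (((1 + 3)*(-4))*(-13))*3 = ((4*(-4))*(-13))*3 = -16*(-13)*3 = 208*3 = 624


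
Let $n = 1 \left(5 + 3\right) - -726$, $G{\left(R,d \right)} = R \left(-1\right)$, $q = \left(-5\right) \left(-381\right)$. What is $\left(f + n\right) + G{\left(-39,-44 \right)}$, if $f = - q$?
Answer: $-1132$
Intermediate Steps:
$q = 1905$
$G{\left(R,d \right)} = - R$
$n = 734$ ($n = 1 \cdot 8 + 726 = 8 + 726 = 734$)
$f = -1905$ ($f = \left(-1\right) 1905 = -1905$)
$\left(f + n\right) + G{\left(-39,-44 \right)} = \left(-1905 + 734\right) - -39 = -1171 + 39 = -1132$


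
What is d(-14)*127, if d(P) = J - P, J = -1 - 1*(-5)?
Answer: 2286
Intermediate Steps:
J = 4 (J = -1 + 5 = 4)
d(P) = 4 - P
d(-14)*127 = (4 - 1*(-14))*127 = (4 + 14)*127 = 18*127 = 2286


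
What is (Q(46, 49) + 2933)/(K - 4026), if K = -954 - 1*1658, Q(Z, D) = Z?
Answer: -2979/6638 ≈ -0.44878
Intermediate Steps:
K = -2612 (K = -954 - 1658 = -2612)
(Q(46, 49) + 2933)/(K - 4026) = (46 + 2933)/(-2612 - 4026) = 2979/(-6638) = 2979*(-1/6638) = -2979/6638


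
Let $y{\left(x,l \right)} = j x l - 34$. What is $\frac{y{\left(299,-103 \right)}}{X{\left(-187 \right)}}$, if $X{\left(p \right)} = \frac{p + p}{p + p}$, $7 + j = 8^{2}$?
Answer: $-1755463$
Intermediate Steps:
$j = 57$ ($j = -7 + 8^{2} = -7 + 64 = 57$)
$y{\left(x,l \right)} = -34 + 57 l x$ ($y{\left(x,l \right)} = 57 x l - 34 = 57 l x - 34 = -34 + 57 l x$)
$X{\left(p \right)} = 1$ ($X{\left(p \right)} = \frac{2 p}{2 p} = 2 p \frac{1}{2 p} = 1$)
$\frac{y{\left(299,-103 \right)}}{X{\left(-187 \right)}} = \frac{-34 + 57 \left(-103\right) 299}{1} = \left(-34 - 1755429\right) 1 = \left(-1755463\right) 1 = -1755463$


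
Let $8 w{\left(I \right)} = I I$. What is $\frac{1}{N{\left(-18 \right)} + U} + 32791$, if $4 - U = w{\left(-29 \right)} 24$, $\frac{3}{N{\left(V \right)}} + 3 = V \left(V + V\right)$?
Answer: $\frac{17759080729}{541584} \approx 32791.0$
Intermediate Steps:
$w{\left(I \right)} = \frac{I^{2}}{8}$ ($w{\left(I \right)} = \frac{I I}{8} = \frac{I^{2}}{8}$)
$N{\left(V \right)} = \frac{3}{-3 + 2 V^{2}}$ ($N{\left(V \right)} = \frac{3}{-3 + V \left(V + V\right)} = \frac{3}{-3 + V 2 V} = \frac{3}{-3 + 2 V^{2}}$)
$U = -2519$ ($U = 4 - \frac{\left(-29\right)^{2}}{8} \cdot 24 = 4 - \frac{1}{8} \cdot 841 \cdot 24 = 4 - \frac{841}{8} \cdot 24 = 4 - 2523 = -2519$)
$\frac{1}{N{\left(-18 \right)} + U} + 32791 = \frac{1}{\frac{3}{-3 + 2 \left(-18\right)^{2}} - 2519} + 32791 = \frac{1}{\frac{3}{-3 + 2 \cdot 324} - 2519} + 32791 = \frac{1}{\frac{3}{-3 + 648} - 2519} + 32791 = \frac{1}{\frac{3}{645} - 2519} + 32791 = \frac{1}{3 \cdot \frac{1}{645} - 2519} + 32791 = \frac{1}{\frac{1}{215} - 2519} + 32791 = \frac{1}{- \frac{541584}{215}} + 32791 = - \frac{215}{541584} + 32791 = \frac{17759080729}{541584}$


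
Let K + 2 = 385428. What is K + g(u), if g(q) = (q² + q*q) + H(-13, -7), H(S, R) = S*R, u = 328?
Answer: 600685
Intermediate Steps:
K = 385426 (K = -2 + 385428 = 385426)
H(S, R) = R*S
g(q) = 91 + 2*q² (g(q) = (q² + q*q) - 7*(-13) = (q² + q²) + 91 = 2*q² + 91 = 91 + 2*q²)
K + g(u) = 385426 + (91 + 2*328²) = 385426 + (91 + 2*107584) = 385426 + (91 + 215168) = 385426 + 215259 = 600685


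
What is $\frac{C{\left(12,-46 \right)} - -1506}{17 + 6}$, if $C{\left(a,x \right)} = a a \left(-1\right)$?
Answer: $\frac{1362}{23} \approx 59.217$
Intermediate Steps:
$C{\left(a,x \right)} = - a^{2}$ ($C{\left(a,x \right)} = a \left(- a\right) = - a^{2}$)
$\frac{C{\left(12,-46 \right)} - -1506}{17 + 6} = \frac{- 12^{2} - -1506}{17 + 6} = \frac{\left(-1\right) 144 + 1506}{23} = \left(-144 + 1506\right) \frac{1}{23} = 1362 \cdot \frac{1}{23} = \frac{1362}{23}$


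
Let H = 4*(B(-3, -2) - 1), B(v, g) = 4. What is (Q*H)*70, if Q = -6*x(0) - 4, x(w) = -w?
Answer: -3360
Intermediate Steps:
Q = -4 (Q = -(-6)*0 - 4 = -6*0 - 4 = 0 - 4 = -4)
H = 12 (H = 4*(4 - 1) = 4*3 = 12)
(Q*H)*70 = -4*12*70 = -48*70 = -3360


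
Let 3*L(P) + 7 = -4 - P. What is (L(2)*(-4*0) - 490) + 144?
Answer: -346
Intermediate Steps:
L(P) = -11/3 - P/3 (L(P) = -7/3 + (-4 - P)/3 = -7/3 + (-4/3 - P/3) = -11/3 - P/3)
(L(2)*(-4*0) - 490) + 144 = ((-11/3 - 1/3*2)*(-4*0) - 490) + 144 = ((-11/3 - 2/3)*0 - 490) + 144 = (-13/3*0 - 490) + 144 = (0 - 490) + 144 = -490 + 144 = -346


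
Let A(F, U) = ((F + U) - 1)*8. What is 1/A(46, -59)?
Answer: -1/112 ≈ -0.0089286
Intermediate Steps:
A(F, U) = -8 + 8*F + 8*U (A(F, U) = (-1 + F + U)*8 = -8 + 8*F + 8*U)
1/A(46, -59) = 1/(-8 + 8*46 + 8*(-59)) = 1/(-8 + 368 - 472) = 1/(-112) = -1/112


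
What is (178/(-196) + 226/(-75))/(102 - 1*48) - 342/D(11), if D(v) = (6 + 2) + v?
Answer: -7173023/396900 ≈ -18.073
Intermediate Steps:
D(v) = 8 + v
(178/(-196) + 226/(-75))/(102 - 1*48) - 342/D(11) = (178/(-196) + 226/(-75))/(102 - 1*48) - 342/(8 + 11) = (178*(-1/196) + 226*(-1/75))/(102 - 48) - 342/19 = (-89/98 - 226/75)/54 - 342*1/19 = -28823/7350*1/54 - 18 = -28823/396900 - 18 = -7173023/396900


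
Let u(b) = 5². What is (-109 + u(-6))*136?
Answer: -11424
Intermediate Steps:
u(b) = 25
(-109 + u(-6))*136 = (-109 + 25)*136 = -84*136 = -11424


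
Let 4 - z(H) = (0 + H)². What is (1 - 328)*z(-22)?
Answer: 156960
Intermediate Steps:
z(H) = 4 - H² (z(H) = 4 - (0 + H)² = 4 - H²)
(1 - 328)*z(-22) = (1 - 328)*(4 - 1*(-22)²) = -327*(4 - 1*484) = -327*(4 - 484) = -327*(-480) = 156960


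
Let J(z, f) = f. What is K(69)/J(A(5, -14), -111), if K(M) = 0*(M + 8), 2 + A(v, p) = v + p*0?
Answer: 0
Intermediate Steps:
A(v, p) = -2 + v (A(v, p) = -2 + (v + p*0) = -2 + (v + 0) = -2 + v)
K(M) = 0 (K(M) = 0*(8 + M) = 0)
K(69)/J(A(5, -14), -111) = 0/(-111) = 0*(-1/111) = 0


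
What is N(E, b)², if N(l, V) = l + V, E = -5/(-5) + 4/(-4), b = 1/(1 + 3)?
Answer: 1/16 ≈ 0.062500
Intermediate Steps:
b = ¼ (b = 1/4 = ¼ ≈ 0.25000)
E = 0 (E = -5*(-⅕) + 4*(-¼) = 1 - 1 = 0)
N(l, V) = V + l
N(E, b)² = (¼ + 0)² = (¼)² = 1/16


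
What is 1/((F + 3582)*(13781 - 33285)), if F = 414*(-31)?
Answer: 1/180451008 ≈ 5.5417e-9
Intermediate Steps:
F = -12834
1/((F + 3582)*(13781 - 33285)) = 1/((-12834 + 3582)*(13781 - 33285)) = 1/(-9252*(-19504)) = 1/180451008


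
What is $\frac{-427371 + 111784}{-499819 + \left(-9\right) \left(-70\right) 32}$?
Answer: $\frac{315587}{479659} \approx 0.65794$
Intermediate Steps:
$\frac{-427371 + 111784}{-499819 + \left(-9\right) \left(-70\right) 32} = - \frac{315587}{-499819 + 630 \cdot 32} = - \frac{315587}{-499819 + 20160} = - \frac{315587}{-479659} = \left(-315587\right) \left(- \frac{1}{479659}\right) = \frac{315587}{479659}$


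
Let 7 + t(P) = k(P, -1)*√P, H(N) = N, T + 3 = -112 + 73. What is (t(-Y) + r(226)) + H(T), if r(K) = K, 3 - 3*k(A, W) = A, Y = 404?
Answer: 177 + 814*I*√101/3 ≈ 177.0 + 2726.9*I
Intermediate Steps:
k(A, W) = 1 - A/3
T = -42 (T = -3 + (-112 + 73) = -3 - 39 = -42)
t(P) = -7 + √P*(1 - P/3) (t(P) = -7 + (1 - P/3)*√P = -7 + √P*(1 - P/3))
(t(-Y) + r(226)) + H(T) = ((-7 + √(-1*404)*(3 - (-1)*404)/3) + 226) - 42 = ((-7 + √(-404)*(3 - 1*(-404))/3) + 226) - 42 = ((-7 + (2*I*√101)*(3 + 404)/3) + 226) - 42 = ((-7 + (⅓)*(2*I*√101)*407) + 226) - 42 = ((-7 + 814*I*√101/3) + 226) - 42 = (219 + 814*I*√101/3) - 42 = 177 + 814*I*√101/3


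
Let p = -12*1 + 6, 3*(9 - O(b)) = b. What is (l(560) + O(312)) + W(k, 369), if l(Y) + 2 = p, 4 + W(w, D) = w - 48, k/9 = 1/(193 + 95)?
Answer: -4959/32 ≈ -154.97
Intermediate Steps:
O(b) = 9 - b/3
k = 1/32 (k = 9/(193 + 95) = 9/288 = 9*(1/288) = 1/32 ≈ 0.031250)
W(w, D) = -52 + w (W(w, D) = -4 + (w - 48) = -4 + (-48 + w) = -52 + w)
p = -6 (p = -12 + 6 = -6)
l(Y) = -8 (l(Y) = -2 - 6 = -8)
(l(560) + O(312)) + W(k, 369) = (-8 + (9 - ⅓*312)) + (-52 + 1/32) = (-8 + (9 - 104)) - 1663/32 = (-8 - 95) - 1663/32 = -103 - 1663/32 = -4959/32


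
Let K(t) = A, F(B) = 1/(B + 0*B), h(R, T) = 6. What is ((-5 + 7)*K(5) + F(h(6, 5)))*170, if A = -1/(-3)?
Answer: 425/3 ≈ 141.67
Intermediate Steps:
A = ⅓ (A = -1*(-⅓) = ⅓ ≈ 0.33333)
F(B) = 1/B (F(B) = 1/(B + 0) = 1/B)
K(t) = ⅓
((-5 + 7)*K(5) + F(h(6, 5)))*170 = ((-5 + 7)*(⅓) + 1/6)*170 = (2*(⅓) + ⅙)*170 = (⅔ + ⅙)*170 = (⅚)*170 = 425/3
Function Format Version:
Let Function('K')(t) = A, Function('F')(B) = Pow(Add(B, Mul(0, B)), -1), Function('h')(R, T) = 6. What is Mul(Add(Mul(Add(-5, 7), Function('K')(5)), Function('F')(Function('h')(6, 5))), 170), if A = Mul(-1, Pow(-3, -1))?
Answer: Rational(425, 3) ≈ 141.67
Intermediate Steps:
A = Rational(1, 3) (A = Mul(-1, Rational(-1, 3)) = Rational(1, 3) ≈ 0.33333)
Function('F')(B) = Pow(B, -1) (Function('F')(B) = Pow(Add(B, 0), -1) = Pow(B, -1))
Function('K')(t) = Rational(1, 3)
Mul(Add(Mul(Add(-5, 7), Function('K')(5)), Function('F')(Function('h')(6, 5))), 170) = Mul(Add(Mul(Add(-5, 7), Rational(1, 3)), Pow(6, -1)), 170) = Mul(Add(Mul(2, Rational(1, 3)), Rational(1, 6)), 170) = Mul(Add(Rational(2, 3), Rational(1, 6)), 170) = Mul(Rational(5, 6), 170) = Rational(425, 3)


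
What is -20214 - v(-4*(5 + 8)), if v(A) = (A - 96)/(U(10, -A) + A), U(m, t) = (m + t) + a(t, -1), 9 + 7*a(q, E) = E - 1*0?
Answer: -302951/15 ≈ -20197.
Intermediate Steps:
a(q, E) = -9/7 + E/7 (a(q, E) = -9/7 + (E - 1*0)/7 = -9/7 + (E + 0)/7 = -9/7 + E/7)
U(m, t) = -10/7 + m + t (U(m, t) = (m + t) + (-9/7 + (⅐)*(-1)) = (m + t) + (-9/7 - ⅐) = (m + t) - 10/7 = -10/7 + m + t)
v(A) = -56/5 + 7*A/60 (v(A) = (A - 96)/((-10/7 + 10 - A) + A) = (-96 + A)/((60/7 - A) + A) = (-96 + A)/(60/7) = (-96 + A)*(7/60) = -56/5 + 7*A/60)
-20214 - v(-4*(5 + 8)) = -20214 - (-56/5 + 7*(-4*(5 + 8))/60) = -20214 - (-56/5 + 7*(-4*13)/60) = -20214 - (-56/5 + (7/60)*(-52)) = -20214 - (-56/5 - 91/15) = -20214 - 1*(-259/15) = -20214 + 259/15 = -302951/15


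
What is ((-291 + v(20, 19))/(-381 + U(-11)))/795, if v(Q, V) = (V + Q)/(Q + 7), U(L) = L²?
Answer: 1303/930150 ≈ 0.0014008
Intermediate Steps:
v(Q, V) = (Q + V)/(7 + Q)
((-291 + v(20, 19))/(-381 + U(-11)))/795 = ((-291 + (20 + 19)/(7 + 20))/(-381 + (-11)²))/795 = ((-291 + 39/27)/(-381 + 121))*(1/795) = ((-291 + (1/27)*39)/(-260))*(1/795) = ((-291 + 13/9)*(-1/260))*(1/795) = -2606/9*(-1/260)*(1/795) = (1303/1170)*(1/795) = 1303/930150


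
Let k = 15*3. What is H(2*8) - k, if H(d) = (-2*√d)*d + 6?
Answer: -167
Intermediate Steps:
k = 45
H(d) = 6 - 2*d^(3/2) (H(d) = -2*d^(3/2) + 6 = 6 - 2*d^(3/2))
H(2*8) - k = (6 - 2*(2*8)^(3/2)) - 1*45 = (6 - 2*16^(3/2)) - 45 = (6 - 2*64) - 45 = (6 - 128) - 45 = -122 - 45 = -167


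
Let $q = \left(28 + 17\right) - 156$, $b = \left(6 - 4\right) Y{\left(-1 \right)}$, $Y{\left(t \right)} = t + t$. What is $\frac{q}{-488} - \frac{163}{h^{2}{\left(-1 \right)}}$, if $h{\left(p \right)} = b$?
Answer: $- \frac{9721}{976} \approx -9.96$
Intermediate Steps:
$Y{\left(t \right)} = 2 t$
$b = -4$ ($b = \left(6 - 4\right) 2 \left(-1\right) = 2 \left(-2\right) = -4$)
$h{\left(p \right)} = -4$
$q = -111$ ($q = 45 - 156 = -111$)
$\frac{q}{-488} - \frac{163}{h^{2}{\left(-1 \right)}} = - \frac{111}{-488} - \frac{163}{\left(-4\right)^{2}} = \left(-111\right) \left(- \frac{1}{488}\right) - \frac{163}{16} = \frac{111}{488} - \frac{163}{16} = - \frac{9721}{976}$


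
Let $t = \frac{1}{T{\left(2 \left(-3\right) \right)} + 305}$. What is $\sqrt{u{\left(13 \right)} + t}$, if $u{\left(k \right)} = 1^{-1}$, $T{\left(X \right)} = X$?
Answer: $\frac{10 \sqrt{897}}{299} \approx 1.0017$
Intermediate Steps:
$t = \frac{1}{299}$ ($t = \frac{1}{2 \left(-3\right) + 305} = \frac{1}{-6 + 305} = \frac{1}{299} \approx 0.0033445$)
$u{\left(k \right)} = 1$
$\sqrt{u{\left(13 \right)} + t} = \sqrt{1 + \frac{1}{299}} = \sqrt{\frac{300}{299}} = \frac{10 \sqrt{897}}{299}$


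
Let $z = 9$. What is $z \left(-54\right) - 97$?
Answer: $-583$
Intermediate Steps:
$z \left(-54\right) - 97 = 9 \left(-54\right) - 97 = -486 - 97 = -583$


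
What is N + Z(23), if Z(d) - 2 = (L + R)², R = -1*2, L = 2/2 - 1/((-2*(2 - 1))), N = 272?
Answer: 1097/4 ≈ 274.25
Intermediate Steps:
L = 3/2 (L = 2*(½) - 1/((-2*1)) = 1 - 1/(-2) = 1 - 1*(-½) = 1 + ½ = 3/2 ≈ 1.5000)
R = -2
Z(d) = 9/4 (Z(d) = 2 + (3/2 - 2)² = 2 + (-½)² = 2 + ¼ = 9/4)
N + Z(23) = 272 + 9/4 = 1097/4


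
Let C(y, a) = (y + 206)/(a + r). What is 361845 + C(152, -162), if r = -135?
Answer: 107467607/297 ≈ 3.6184e+5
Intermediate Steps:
C(y, a) = (206 + y)/(-135 + a) (C(y, a) = (y + 206)/(a - 135) = (206 + y)/(-135 + a))
361845 + C(152, -162) = 361845 + (206 + 152)/(-135 - 162) = 361845 + 358/(-297) = 361845 - 1/297*358 = 361845 - 358/297 = 107467607/297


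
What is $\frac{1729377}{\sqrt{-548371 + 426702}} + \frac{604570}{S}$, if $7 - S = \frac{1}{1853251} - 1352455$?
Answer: $\frac{1120419957070}{2506451553961} - \frac{1729377 i \sqrt{421}}{7157} \approx 0.44701 - 4957.9 i$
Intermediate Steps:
$S = \frac{2506451553961}{1853251}$ ($S = 7 - \left(\frac{1}{1853251} - 1352455\right) = 7 - - \frac{2506438581204}{1853251} = 7 + \frac{2506438581204}{1853251} = \frac{2506451553961}{1853251} \approx 1.3525 \cdot 10^{6}$)
$\frac{1729377}{\sqrt{-548371 + 426702}} + \frac{604570}{S} = \frac{1729377}{\sqrt{-548371 + 426702}} + \frac{604570}{\frac{2506451553961}{1853251}} = \frac{1729377}{\sqrt{-121669}} + 604570 \cdot \frac{1853251}{2506451553961} = \frac{1729377}{17 i \sqrt{421}} + \frac{1120419957070}{2506451553961} = 1729377 \left(- \frac{i \sqrt{421}}{7157}\right) + \frac{1120419957070}{2506451553961} = - \frac{1729377 i \sqrt{421}}{7157} + \frac{1120419957070}{2506451553961} = \frac{1120419957070}{2506451553961} - \frac{1729377 i \sqrt{421}}{7157}$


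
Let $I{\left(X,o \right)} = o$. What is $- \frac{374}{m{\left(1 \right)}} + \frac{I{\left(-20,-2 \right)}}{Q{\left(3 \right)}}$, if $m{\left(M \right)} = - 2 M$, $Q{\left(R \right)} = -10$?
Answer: $\frac{936}{5} \approx 187.2$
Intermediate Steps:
$- \frac{374}{m{\left(1 \right)}} + \frac{I{\left(-20,-2 \right)}}{Q{\left(3 \right)}} = - \frac{374}{\left(-2\right) 1} - \frac{2}{-10} = - \frac{374}{-2} - - \frac{1}{5} = \left(-374\right) \left(- \frac{1}{2}\right) + \frac{1}{5} = 187 + \frac{1}{5} = \frac{936}{5}$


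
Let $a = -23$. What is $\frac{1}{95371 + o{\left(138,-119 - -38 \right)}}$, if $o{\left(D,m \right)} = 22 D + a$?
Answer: $\frac{1}{98384} \approx 1.0164 \cdot 10^{-5}$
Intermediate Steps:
$o{\left(D,m \right)} = -23 + 22 D$ ($o{\left(D,m \right)} = 22 D - 23 = -23 + 22 D$)
$\frac{1}{95371 + o{\left(138,-119 - -38 \right)}} = \frac{1}{95371 + \left(-23 + 22 \cdot 138\right)} = \frac{1}{95371 + \left(-23 + 3036\right)} = \frac{1}{95371 + 3013} = \frac{1}{98384}$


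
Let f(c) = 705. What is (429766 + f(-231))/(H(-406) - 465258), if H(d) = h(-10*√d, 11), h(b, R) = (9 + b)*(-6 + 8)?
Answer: -5006808201/5411210500 + 430471*I*√406/10822421000 ≈ -0.92527 + 0.00080146*I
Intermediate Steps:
h(b, R) = 18 + 2*b (h(b, R) = (9 + b)*2 = 18 + 2*b)
H(d) = 18 - 20*√d (H(d) = 18 + 2*(-10*√d) = 18 - 20*√d)
(429766 + f(-231))/(H(-406) - 465258) = (429766 + 705)/((18 - 20*I*√406) - 465258) = 430471/((18 - 20*I*√406) - 465258) = 430471/(-465240 - 20*I*√406)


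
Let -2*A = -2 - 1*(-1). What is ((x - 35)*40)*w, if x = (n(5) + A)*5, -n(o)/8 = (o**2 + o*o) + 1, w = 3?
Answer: -248700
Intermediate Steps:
n(o) = -8 - 16*o**2 (n(o) = -8*((o**2 + o*o) + 1) = -8*((o**2 + o**2) + 1) = -8*(2*o**2 + 1) = -8*(1 + 2*o**2) = -8 - 16*o**2)
A = 1/2 (A = -(-2 - 1*(-1))/2 = -(-2 + 1)/2 = -1/2*(-1) = 1/2 ≈ 0.50000)
x = -4075/2 (x = ((-8 - 16*5**2) + 1/2)*5 = ((-8 - 16*25) + 1/2)*5 = ((-8 - 400) + 1/2)*5 = (-408 + 1/2)*5 = -815/2*5 = -4075/2 ≈ -2037.5)
((x - 35)*40)*w = ((-4075/2 - 35)*40)*3 = -4145/2*40*3 = -82900*3 = -248700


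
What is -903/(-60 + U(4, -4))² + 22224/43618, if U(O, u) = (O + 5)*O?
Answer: -4431005/4187328 ≈ -1.0582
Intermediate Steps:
U(O, u) = O*(5 + O) (U(O, u) = (5 + O)*O = O*(5 + O))
-903/(-60 + U(4, -4))² + 22224/43618 = -903/(-60 + 4*(5 + 4))² + 22224/43618 = -903/(-60 + 4*9)² + 22224*(1/43618) = -903/(-60 + 36)² + 11112/21809 = -903/((-24)²) + 11112/21809 = -903/576 + 11112/21809 = -903*1/576 + 11112/21809 = -301/192 + 11112/21809 = -4431005/4187328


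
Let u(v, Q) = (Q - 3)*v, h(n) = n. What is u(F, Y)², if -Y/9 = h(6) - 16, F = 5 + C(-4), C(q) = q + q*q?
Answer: 2187441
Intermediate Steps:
C(q) = q + q²
F = 17 (F = 5 - 4*(1 - 4) = 5 - 4*(-3) = 5 + 12 = 17)
Y = 90 (Y = -9*(6 - 16) = -9*(-10) = 90)
u(v, Q) = v*(-3 + Q) (u(v, Q) = (-3 + Q)*v = v*(-3 + Q))
u(F, Y)² = (17*(-3 + 90))² = (17*87)² = 1479² = 2187441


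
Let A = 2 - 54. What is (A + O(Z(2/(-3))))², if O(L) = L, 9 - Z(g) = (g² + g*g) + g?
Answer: 151321/81 ≈ 1868.2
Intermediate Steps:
Z(g) = 9 - g - 2*g² (Z(g) = 9 - ((g² + g*g) + g) = 9 - ((g² + g²) + g) = 9 - (2*g² + g) = 9 - (g + 2*g²) = 9 + (-g - 2*g²) = 9 - g - 2*g²)
A = -52
(A + O(Z(2/(-3))))² = (-52 + (9 - 2/(-3) - 2*(2/(-3))²))² = (-52 + (9 - 2*(-1)/3 - 2*(2*(-⅓))²))² = (-52 + (9 - 1*(-⅔) - 2*(-⅔)²))² = (-52 + (9 + ⅔ - 2*4/9))² = (-52 + (9 + ⅔ - 8/9))² = (-52 + 79/9)² = (-389/9)² = 151321/81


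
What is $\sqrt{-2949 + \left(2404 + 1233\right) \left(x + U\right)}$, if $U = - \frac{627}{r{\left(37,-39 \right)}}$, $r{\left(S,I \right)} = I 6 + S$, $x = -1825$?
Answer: $\frac{i \sqrt{257260916863}}{197} \approx 2574.7 i$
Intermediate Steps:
$r{\left(S,I \right)} = S + 6 I$ ($r{\left(S,I \right)} = 6 I + S = S + 6 I$)
$U = \frac{627}{197}$ ($U = - \frac{627}{37 + 6 \left(-39\right)} = - \frac{627}{37 - 234} = - \frac{627}{-197} = \left(-627\right) \left(- \frac{1}{197}\right) = \frac{627}{197} \approx 3.1827$)
$\sqrt{-2949 + \left(2404 + 1233\right) \left(x + U\right)} = \sqrt{-2949 + \left(2404 + 1233\right) \left(-1825 + \frac{627}{197}\right)} = \sqrt{-2949 + 3637 \left(- \frac{358898}{197}\right)} = \sqrt{-2949 - \frac{1305312026}{197}} = \sqrt{- \frac{1305892979}{197}} = \frac{i \sqrt{257260916863}}{197}$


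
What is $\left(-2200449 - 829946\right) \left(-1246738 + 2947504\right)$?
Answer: $-5153992782570$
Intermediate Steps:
$\left(-2200449 - 829946\right) \left(-1246738 + 2947504\right) = \left(-3030395\right) 1700766 = -5153992782570$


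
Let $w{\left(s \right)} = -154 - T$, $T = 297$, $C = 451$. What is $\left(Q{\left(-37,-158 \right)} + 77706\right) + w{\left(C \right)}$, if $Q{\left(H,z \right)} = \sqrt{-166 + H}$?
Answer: $77255 + i \sqrt{203} \approx 77255.0 + 14.248 i$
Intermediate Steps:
$w{\left(s \right)} = -451$ ($w{\left(s \right)} = -154 - 297 = -451$)
$\left(Q{\left(-37,-158 \right)} + 77706\right) + w{\left(C \right)} = \left(\sqrt{-166 - 37} + 77706\right) - 451 = \left(\sqrt{-203} + 77706\right) - 451 = \left(i \sqrt{203} + 77706\right) - 451 = \left(77706 + i \sqrt{203}\right) - 451 = 77255 + i \sqrt{203}$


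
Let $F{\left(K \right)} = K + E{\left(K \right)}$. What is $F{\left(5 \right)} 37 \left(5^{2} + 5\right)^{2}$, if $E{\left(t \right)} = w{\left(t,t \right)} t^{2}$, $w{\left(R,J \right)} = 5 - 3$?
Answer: $1831500$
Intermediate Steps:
$w{\left(R,J \right)} = 2$
$E{\left(t \right)} = 2 t^{2}$
$F{\left(K \right)} = K + 2 K^{2}$
$F{\left(5 \right)} 37 \left(5^{2} + 5\right)^{2} = 5 \left(1 + 2 \cdot 5\right) 37 \left(5^{2} + 5\right)^{2} = 5 \left(1 + 10\right) 37 \left(25 + 5\right)^{2} = 5 \cdot 11 \cdot 37 \cdot 30^{2} = 55 \cdot 37 \cdot 900 = 2035 \cdot 900 = 1831500$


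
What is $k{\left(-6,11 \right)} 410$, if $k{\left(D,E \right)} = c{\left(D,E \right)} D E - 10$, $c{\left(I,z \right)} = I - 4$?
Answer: $266500$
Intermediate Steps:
$c{\left(I,z \right)} = -4 + I$ ($c{\left(I,z \right)} = I - 4 = -4 + I$)
$k{\left(D,E \right)} = -10 + D E \left(-4 + D\right)$ ($k{\left(D,E \right)} = \left(-4 + D\right) D E - 10 = D \left(-4 + D\right) E - 10 = D E \left(-4 + D\right) - 10 = -10 + D E \left(-4 + D\right)$)
$k{\left(-6,11 \right)} 410 = \left(-10 - 66 \left(-4 - 6\right)\right) 410 = \left(-10 - 66 \left(-10\right)\right) 410 = \left(-10 + 660\right) 410 = 650 \cdot 410 = 266500$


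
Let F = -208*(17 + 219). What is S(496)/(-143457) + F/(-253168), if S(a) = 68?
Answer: 439050112/2269920111 ≈ 0.19342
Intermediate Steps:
F = -49088 (F = -208*236 = -49088)
S(496)/(-143457) + F/(-253168) = 68/(-143457) - 49088/(-253168) = 68*(-1/143457) - 49088*(-1/253168) = -68/143457 + 3068/15823 = 439050112/2269920111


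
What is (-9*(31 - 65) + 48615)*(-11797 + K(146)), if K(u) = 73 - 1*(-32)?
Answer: -571984332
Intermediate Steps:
K(u) = 105 (K(u) = 73 + 32 = 105)
(-9*(31 - 65) + 48615)*(-11797 + K(146)) = (-9*(31 - 65) + 48615)*(-11797 + 105) = (-9*(-34) + 48615)*(-11692) = (306 + 48615)*(-11692) = 48921*(-11692) = -571984332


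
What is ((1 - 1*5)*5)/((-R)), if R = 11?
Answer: 20/11 ≈ 1.8182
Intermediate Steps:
((1 - 1*5)*5)/((-R)) = ((1 - 1*5)*5)/((-1*11)) = ((1 - 5)*5)/(-11) = -4*5*(-1/11) = -20*(-1/11) = 20/11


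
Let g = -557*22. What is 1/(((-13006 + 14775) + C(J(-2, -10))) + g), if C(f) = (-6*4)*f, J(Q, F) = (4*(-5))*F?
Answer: -1/15285 ≈ -6.5424e-5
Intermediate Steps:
J(Q, F) = -20*F
C(f) = -24*f
g = -12254
1/(((-13006 + 14775) + C(J(-2, -10))) + g) = 1/(((-13006 + 14775) - (-480)*(-10)) - 12254) = 1/((1769 - 24*200) - 12254) = 1/((1769 - 4800) - 12254) = 1/(-3031 - 12254) = 1/(-15285) = -1/15285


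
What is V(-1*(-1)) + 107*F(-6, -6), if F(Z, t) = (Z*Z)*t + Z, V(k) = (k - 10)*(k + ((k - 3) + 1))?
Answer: -23754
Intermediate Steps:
V(k) = (-10 + k)*(-2 + 2*k) (V(k) = (-10 + k)*(k + ((-3 + k) + 1)) = (-10 + k)*(k + (-2 + k)) = (-10 + k)*(-2 + 2*k))
F(Z, t) = Z + t*Z² (F(Z, t) = Z²*t + Z = t*Z² + Z = Z + t*Z²)
V(-1*(-1)) + 107*F(-6, -6) = (20 - (-22)*(-1) + 2*(-1*(-1))²) + 107*(-6*(1 - 6*(-6))) = (20 - 22*1 + 2*1²) + 107*(-6*(1 + 36)) = (20 - 22 + 2*1) + 107*(-6*37) = (20 - 22 + 2) + 107*(-222) = 0 - 23754 = -23754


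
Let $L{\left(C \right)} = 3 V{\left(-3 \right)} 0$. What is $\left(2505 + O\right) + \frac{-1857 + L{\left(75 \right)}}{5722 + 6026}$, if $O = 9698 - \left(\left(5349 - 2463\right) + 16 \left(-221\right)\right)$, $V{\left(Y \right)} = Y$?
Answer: $\frac{50331729}{3916} \approx 12853.0$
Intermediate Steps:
$L{\left(C \right)} = 0$ ($L{\left(C \right)} = 3 \left(-3\right) 0 = \left(-9\right) 0 = 0$)
$O = 10348$ ($O = 9698 - \left(2886 - 3536\right) = 9698 - -650 = 9698 + 650 = 10348$)
$\left(2505 + O\right) + \frac{-1857 + L{\left(75 \right)}}{5722 + 6026} = \left(2505 + 10348\right) + \frac{-1857 + 0}{5722 + 6026} = 12853 - \frac{1857}{11748} = 12853 - \frac{619}{3916} = \frac{50331729}{3916}$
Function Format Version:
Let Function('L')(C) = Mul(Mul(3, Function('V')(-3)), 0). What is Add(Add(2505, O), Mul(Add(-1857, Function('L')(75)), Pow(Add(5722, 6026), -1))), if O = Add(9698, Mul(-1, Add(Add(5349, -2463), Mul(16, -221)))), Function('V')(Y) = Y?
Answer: Rational(50331729, 3916) ≈ 12853.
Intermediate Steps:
Function('L')(C) = 0 (Function('L')(C) = Mul(Mul(3, -3), 0) = Mul(-9, 0) = 0)
O = 10348 (O = Add(9698, Mul(-1, Add(2886, -3536))) = Add(9698, Mul(-1, -650)) = Add(9698, 650) = 10348)
Add(Add(2505, O), Mul(Add(-1857, Function('L')(75)), Pow(Add(5722, 6026), -1))) = Add(Add(2505, 10348), Mul(Add(-1857, 0), Pow(Add(5722, 6026), -1))) = Add(12853, Mul(-1857, Pow(11748, -1))) = Add(12853, Mul(-1857, Rational(1, 11748))) = Add(12853, Rational(-619, 3916)) = Rational(50331729, 3916)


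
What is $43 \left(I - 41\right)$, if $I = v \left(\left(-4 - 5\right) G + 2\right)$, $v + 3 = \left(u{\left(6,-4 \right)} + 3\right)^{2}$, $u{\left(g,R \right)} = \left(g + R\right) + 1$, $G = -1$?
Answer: $13846$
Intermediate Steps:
$u{\left(g,R \right)} = 1 + R + g$ ($u{\left(g,R \right)} = \left(R + g\right) + 1 = 1 + R + g$)
$v = 33$ ($v = -3 + \left(\left(1 - 4 + 6\right) + 3\right)^{2} = -3 + \left(3 + 3\right)^{2} = -3 + 6^{2} = -3 + 36 = 33$)
$I = 363$ ($I = 33 \left(\left(-4 - 5\right) \left(-1\right) + 2\right) = 33 \left(\left(-9\right) \left(-1\right) + 2\right) = 33 \left(9 + 2\right) = 33 \cdot 11 = 363$)
$43 \left(I - 41\right) = 43 \left(363 - 41\right) = 43 \cdot 322 = 13846$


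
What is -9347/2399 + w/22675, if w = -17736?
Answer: -254491889/54397325 ≈ -4.6784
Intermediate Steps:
-9347/2399 + w/22675 = -9347/2399 - 17736/22675 = -254491889/54397325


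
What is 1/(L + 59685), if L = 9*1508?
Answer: 1/73257 ≈ 1.3651e-5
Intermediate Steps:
L = 13572
1/(L + 59685) = 1/(13572 + 59685) = 1/73257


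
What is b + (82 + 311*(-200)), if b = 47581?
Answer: -14537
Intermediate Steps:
b + (82 + 311*(-200)) = 47581 + (82 + 311*(-200)) = 47581 + (82 - 62200) = 47581 - 62118 = -14537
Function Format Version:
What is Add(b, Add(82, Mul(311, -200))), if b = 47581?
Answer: -14537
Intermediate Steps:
Add(b, Add(82, Mul(311, -200))) = Add(47581, Add(82, Mul(311, -200))) = Add(47581, Add(82, -62200)) = Add(47581, -62118) = -14537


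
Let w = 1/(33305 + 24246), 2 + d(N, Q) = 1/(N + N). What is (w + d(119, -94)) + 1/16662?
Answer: -113866712314/57055428339 ≈ -1.9957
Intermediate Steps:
d(N, Q) = -2 + 1/(2*N) (d(N, Q) = -2 + 1/(N + N) = -2 + 1/(2*N))
w = 1/57551 ≈ 1.7376e-5
(w + d(119, -94)) + 1/16662 = (1/57551 + (-2 + (½)/119)) + 1/16662 = (1/57551 + (-2 + (½)*(1/119))) + 1/16662 = (1/57551 + (-2 + 1/238)) + 1/16662 = (1/57551 - 475/238) + 1/16662 = -27336487/13697138 + 1/16662 = -113866712314/57055428339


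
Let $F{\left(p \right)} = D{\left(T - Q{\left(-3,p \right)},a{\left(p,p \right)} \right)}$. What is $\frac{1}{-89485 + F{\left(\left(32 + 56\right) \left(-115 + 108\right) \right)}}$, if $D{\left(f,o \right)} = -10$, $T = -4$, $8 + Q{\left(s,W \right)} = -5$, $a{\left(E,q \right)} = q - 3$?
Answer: $- \frac{1}{89495} \approx -1.1174 \cdot 10^{-5}$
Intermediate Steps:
$a{\left(E,q \right)} = -3 + q$
$Q{\left(s,W \right)} = -13$ ($Q{\left(s,W \right)} = -8 - 5 = -13$)
$F{\left(p \right)} = -10$
$\frac{1}{-89485 + F{\left(\left(32 + 56\right) \left(-115 + 108\right) \right)}} = \frac{1}{-89485 - 10} = \frac{1}{-89495} = - \frac{1}{89495}$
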